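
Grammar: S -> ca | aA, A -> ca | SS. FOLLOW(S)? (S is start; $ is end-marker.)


$ ∈ FOLLOW(S). For each A -> αBβ: add FIRST(β)\{ε} to FOLLOW(B); if β nullable, add FOLLOW(A).
FOLLOW(S) = {$, a, c}


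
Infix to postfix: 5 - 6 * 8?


* has higher precedence, evaluate 6*8 first
Postfix: 5 6 8 * -


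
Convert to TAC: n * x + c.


Break into single-operator statements:
t1 = n * x
t2 = t1 + c


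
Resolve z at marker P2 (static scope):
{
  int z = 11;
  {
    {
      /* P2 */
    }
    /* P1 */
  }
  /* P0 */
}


P2's block does not declare z; resolves to the enclosing declaration at depth 0
z = 11


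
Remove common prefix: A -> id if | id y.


Common prefix: 'id'
Factored: A -> id A', A' -> if | y


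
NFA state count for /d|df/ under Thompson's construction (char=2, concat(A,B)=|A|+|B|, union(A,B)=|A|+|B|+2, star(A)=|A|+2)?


Syntax tree has 3 char leaf(s), 1 union(s), 0 star(s)
chars contribute 3×2 = 6; each union adds +2; each star adds +2
Total: 6 + 2 + 0 = 8 states


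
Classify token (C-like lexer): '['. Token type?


Pattern: delimiter/punctuation
Type: PUNCTUATION


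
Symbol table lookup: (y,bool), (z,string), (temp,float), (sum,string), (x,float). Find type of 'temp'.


Lookup 'temp' → type float


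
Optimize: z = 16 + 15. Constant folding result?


16 + 15 = 31 at compile time
Optimized: z = 31


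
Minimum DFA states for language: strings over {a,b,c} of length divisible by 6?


Track length mod 6: states 0..5, accept at 0
Minimal DFA: 6 states


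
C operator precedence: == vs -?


'-' is additive (level 9); '==' is equality (level 6)
Higher level binds tighter
'-' has higher precedence than '=='


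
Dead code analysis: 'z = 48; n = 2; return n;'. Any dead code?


z is assigned but never read
Dead: 'z = 48'


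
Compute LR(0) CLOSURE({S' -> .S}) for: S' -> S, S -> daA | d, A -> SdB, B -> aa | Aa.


Start: S' -> .S
For each item with dot before a nonterminal B, add B -> .γ for every B-production
Closure: [S' -> .S, S -> .daA, S -> .d]


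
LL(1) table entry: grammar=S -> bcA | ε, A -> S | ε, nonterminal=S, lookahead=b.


For [S, b]: 'b' ∈ FIRST(bcA)
Entry: S -> bcA


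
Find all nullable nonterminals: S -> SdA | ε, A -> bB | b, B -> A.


A nonterminal is nullable iff some alternative derives ε (directly, or every symbol in it is nullable)
Nullable: {S}


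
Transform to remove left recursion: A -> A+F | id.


Left-recursive alternatives: A+F; non-recursive: id
Introduce A': A -> idA', A' -> +FA' | ε


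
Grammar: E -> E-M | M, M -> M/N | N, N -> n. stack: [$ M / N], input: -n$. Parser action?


handle 'M/N' on top
Action: reduce (M -> M/N)


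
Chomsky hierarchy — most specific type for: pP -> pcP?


LHS has context (more than one symbol) and |LHS| ≤ |RHS|
Classification: Type 1 (Context-Sensitive)


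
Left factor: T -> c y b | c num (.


Common prefix: 'c'
Factored: T -> c T', T' -> y b | num (


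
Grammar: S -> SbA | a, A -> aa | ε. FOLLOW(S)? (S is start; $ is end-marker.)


$ ∈ FOLLOW(S). For each A -> αBβ: add FIRST(β)\{ε} to FOLLOW(B); if β nullable, add FOLLOW(A).
FOLLOW(S) = {$, b}


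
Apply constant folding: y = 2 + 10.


2 + 10 = 12 at compile time
Optimized: y = 12


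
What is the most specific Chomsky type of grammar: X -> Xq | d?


Left-linear: every RHS is a terminal or one nonterminal followed by a terminal
Classification: Type 3 (Regular)


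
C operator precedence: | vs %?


'%' is multiplicative (level 10); '|' is bitwise OR (level 3)
Higher level binds tighter
'%' has higher precedence than '|'


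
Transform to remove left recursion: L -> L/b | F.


Left-recursive alternatives: L/b; non-recursive: F
Introduce L': L -> FL', L' -> /bL' | ε


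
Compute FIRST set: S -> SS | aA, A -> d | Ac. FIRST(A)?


Per alternative of A: FIRST(d) = {d}; FIRST(Ac) = {d}
FIRST(A) = {d}


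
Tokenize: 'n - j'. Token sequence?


Scan left to right, longest-match per lexeme
Tokens: ID(n), OP(-), ID(j)


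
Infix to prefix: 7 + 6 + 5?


left-to-right (same/higher precedence on left): tree is (+ (+ 7 6) 5)
Prefix: + + 7 6 5


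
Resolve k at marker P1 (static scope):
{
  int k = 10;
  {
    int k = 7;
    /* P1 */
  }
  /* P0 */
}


k declared in the same block as P1
k = 7


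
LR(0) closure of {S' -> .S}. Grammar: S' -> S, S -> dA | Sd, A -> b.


Start: S' -> .S
For each item with dot before a nonterminal B, add B -> .γ for every B-production
Closure: [S' -> .S, S -> .dA, S -> .Sd]


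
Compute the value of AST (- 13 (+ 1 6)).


Evaluate inner: (+ 1 6) = 7
Evaluate root: (- 13 7) = 6
Result: 6


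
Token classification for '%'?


Pattern: operator symbol
Type: OPERATOR


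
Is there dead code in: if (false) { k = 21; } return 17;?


condition is constant false, so the whole block is unreachable
Dead: 'if (false) { k = 21; }'


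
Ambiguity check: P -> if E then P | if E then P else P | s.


dangling else: 'if E then if E then s else s' parses two ways
Ambiguous


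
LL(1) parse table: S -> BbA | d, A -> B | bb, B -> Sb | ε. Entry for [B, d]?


For [B, d]: 'd' ∈ FIRST(Sb)
Entry: B -> Sb


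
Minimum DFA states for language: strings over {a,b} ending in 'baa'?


Track the longest suffix of input matching a prefix of 'baa': 4 classes (prefixes of length 0..3)
Minimal DFA: 4 states


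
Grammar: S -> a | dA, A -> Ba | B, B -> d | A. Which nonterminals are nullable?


A nonterminal is nullable iff some alternative derives ε (directly, or every symbol in it is nullable)
Nullable: {}


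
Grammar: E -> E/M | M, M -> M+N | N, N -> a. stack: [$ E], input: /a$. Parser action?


shift '/' to continue E -> E/M
Action: shift


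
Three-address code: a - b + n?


Break into single-operator statements:
t1 = a - b
t2 = t1 + n


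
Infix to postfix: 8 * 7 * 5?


Left to right (same or higher precedence on left)
Postfix: 8 7 * 5 *


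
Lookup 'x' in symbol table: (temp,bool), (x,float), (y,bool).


Lookup 'x' → type float


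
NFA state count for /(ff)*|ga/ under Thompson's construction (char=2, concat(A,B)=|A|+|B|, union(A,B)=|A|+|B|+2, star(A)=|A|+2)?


Syntax tree has 4 char leaf(s), 1 union(s), 1 star(s)
chars contribute 4×2 = 8; each union adds +2; each star adds +2
Total: 8 + 2 + 2 = 12 states


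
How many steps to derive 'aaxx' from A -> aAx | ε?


Derivation: A => aAx => aaAxx => aaxx
Steps: 3


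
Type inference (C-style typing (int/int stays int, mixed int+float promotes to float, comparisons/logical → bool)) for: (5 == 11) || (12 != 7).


Operand types: bool || bool
Rule: logical operators take bool operands and yield bool
Result type: bool


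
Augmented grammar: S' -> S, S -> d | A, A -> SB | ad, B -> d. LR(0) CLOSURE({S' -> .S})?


Start: S' -> .S
For each item with dot before a nonterminal B, add B -> .γ for every B-production
Closure: [S' -> .S, S -> .d, S -> .A, A -> .SB, A -> .ad]


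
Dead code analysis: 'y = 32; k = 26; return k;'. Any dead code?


y is assigned but never read
Dead: 'y = 32'


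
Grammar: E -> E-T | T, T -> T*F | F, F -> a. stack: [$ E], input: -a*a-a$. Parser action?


shift '-' to continue E -> E-T
Action: shift


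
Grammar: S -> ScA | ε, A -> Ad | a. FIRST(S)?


Per alternative of S: FIRST(ScA) = {c}; FIRST(ε) = {ε}
FIRST(S) = {c, ε}


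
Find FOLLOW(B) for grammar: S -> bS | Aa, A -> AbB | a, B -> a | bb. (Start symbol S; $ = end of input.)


$ ∈ FOLLOW(S). For each A -> αBβ: add FIRST(β)\{ε} to FOLLOW(B); if β nullable, add FOLLOW(A).
FOLLOW(B) = {a, b}


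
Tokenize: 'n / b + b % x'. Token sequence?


Scan left to right, longest-match per lexeme
Tokens: ID(n), OP(/), ID(b), OP(+), ID(b), OP(%), ID(x)


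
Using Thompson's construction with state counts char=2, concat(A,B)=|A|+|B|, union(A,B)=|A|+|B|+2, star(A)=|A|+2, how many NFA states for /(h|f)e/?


Syntax tree has 3 char leaf(s), 1 union(s), 0 star(s)
chars contribute 3×2 = 6; each union adds +2; each star adds +2
Total: 6 + 2 + 0 = 8 states


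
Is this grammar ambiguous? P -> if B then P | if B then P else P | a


dangling else: 'if B then if B then a else a' parses two ways
Ambiguous


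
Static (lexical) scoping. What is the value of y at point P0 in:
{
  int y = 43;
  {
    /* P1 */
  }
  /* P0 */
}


y declared in the same block as P0
y = 43


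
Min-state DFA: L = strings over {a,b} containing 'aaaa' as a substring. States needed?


KMP-style automaton: 4 progress states + 1 absorbing accept = 5
Minimal DFA: 5 states


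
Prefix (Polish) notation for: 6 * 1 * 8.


left-to-right (same/higher precedence on left): tree is (* (* 6 1) 8)
Prefix: * * 6 1 8


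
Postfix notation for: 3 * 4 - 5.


Left to right (same or higher precedence on left)
Postfix: 3 4 * 5 -


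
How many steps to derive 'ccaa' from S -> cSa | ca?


Derivation: S => cSa => ccaa
Steps: 2


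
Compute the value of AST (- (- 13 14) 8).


Evaluate inner: (- 13 14) = -1
Evaluate root: (- -1 8) = -9
Result: -9


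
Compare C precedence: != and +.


'+' is additive (level 9); '!=' is equality (level 6)
Higher level binds tighter
'+' has higher precedence than '!='


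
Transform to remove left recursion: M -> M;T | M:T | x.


Left-recursive alternatives: M;T, M:T; non-recursive: x
Introduce M': M -> xM', M' -> ;TM' | :TM' | ε


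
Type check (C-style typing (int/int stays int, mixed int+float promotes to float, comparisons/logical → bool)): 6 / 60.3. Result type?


Operand types: int / float
Rule: mixed int/float promotes to float; int/int stays int
Result type: float


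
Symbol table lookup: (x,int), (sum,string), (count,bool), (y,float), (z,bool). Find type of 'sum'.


Lookup 'sum' → type string


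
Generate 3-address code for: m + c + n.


Break into single-operator statements:
t1 = m + c
t2 = t1 + n


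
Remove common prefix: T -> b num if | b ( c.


Common prefix: 'b'
Factored: T -> b T', T' -> num if | ( c


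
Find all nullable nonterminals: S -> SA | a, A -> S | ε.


A nonterminal is nullable iff some alternative derives ε (directly, or every symbol in it is nullable)
Nullable: {A}


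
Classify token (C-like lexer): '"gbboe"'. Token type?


Pattern: double-quoted sequence
Type: STRING_LITERAL


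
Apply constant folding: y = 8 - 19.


8 - 19 = -11 at compile time
Optimized: y = -11


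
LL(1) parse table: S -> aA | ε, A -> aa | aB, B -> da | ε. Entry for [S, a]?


For [S, a]: 'a' ∈ FIRST(aA)
Entry: S -> aA


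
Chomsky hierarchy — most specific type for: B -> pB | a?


Right-linear: every RHS is a terminal or a terminal followed by one nonterminal
Classification: Type 3 (Regular)


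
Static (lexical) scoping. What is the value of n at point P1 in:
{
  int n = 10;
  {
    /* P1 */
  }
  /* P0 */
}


P1's block does not declare n; resolves to the enclosing declaration at depth 0
n = 10


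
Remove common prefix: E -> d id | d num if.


Common prefix: 'd'
Factored: E -> d E', E' -> id | num if


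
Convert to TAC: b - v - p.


Break into single-operator statements:
t1 = b - v
t2 = t1 - p


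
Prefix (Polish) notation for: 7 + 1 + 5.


left-to-right (same/higher precedence on left): tree is (+ (+ 7 1) 5)
Prefix: + + 7 1 5


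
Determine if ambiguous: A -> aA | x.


right-linear, alternatives start with distinct terminals 'a' vs 'x': unique leftmost derivation
Unambiguous


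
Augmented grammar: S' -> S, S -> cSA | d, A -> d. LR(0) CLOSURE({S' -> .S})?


Start: S' -> .S
For each item with dot before a nonterminal B, add B -> .γ for every B-production
Closure: [S' -> .S, S -> .cSA, S -> .d]


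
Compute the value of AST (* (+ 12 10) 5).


Evaluate inner: (+ 12 10) = 22
Evaluate root: (* 22 5) = 110
Result: 110


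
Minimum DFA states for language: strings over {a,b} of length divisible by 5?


Track length mod 5: states 0..4, accept at 0
Minimal DFA: 5 states


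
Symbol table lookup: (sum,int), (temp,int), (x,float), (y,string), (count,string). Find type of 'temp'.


Lookup 'temp' → type int


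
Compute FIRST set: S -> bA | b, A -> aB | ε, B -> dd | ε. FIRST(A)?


Per alternative of A: FIRST(aB) = {a}; FIRST(ε) = {ε}
FIRST(A) = {a, ε}


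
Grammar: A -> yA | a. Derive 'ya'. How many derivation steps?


Derivation: A => yA => ya
Steps: 2


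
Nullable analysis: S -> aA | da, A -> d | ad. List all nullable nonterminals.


A nonterminal is nullable iff some alternative derives ε (directly, or every symbol in it is nullable)
Nullable: {}


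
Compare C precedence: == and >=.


'>=' is relational (level 7); '==' is equality (level 6)
Higher level binds tighter
'>=' has higher precedence than '=='


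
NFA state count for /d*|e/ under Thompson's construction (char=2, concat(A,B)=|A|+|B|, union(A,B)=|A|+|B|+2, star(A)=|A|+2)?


Syntax tree has 2 char leaf(s), 1 union(s), 1 star(s)
chars contribute 2×2 = 4; each union adds +2; each star adds +2
Total: 4 + 2 + 2 = 8 states


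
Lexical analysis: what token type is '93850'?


Pattern: digits only
Type: INTEGER_LITERAL


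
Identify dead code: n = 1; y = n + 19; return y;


n is read by y's definition; y is returned
No dead code


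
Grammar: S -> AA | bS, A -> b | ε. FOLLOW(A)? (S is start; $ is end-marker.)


$ ∈ FOLLOW(S). For each A -> αBβ: add FIRST(β)\{ε} to FOLLOW(B); if β nullable, add FOLLOW(A).
FOLLOW(A) = {$, b}


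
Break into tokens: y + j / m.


Scan left to right, longest-match per lexeme
Tokens: ID(y), OP(+), ID(j), OP(/), ID(m)


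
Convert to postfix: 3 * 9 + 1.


Left to right (same or higher precedence on left)
Postfix: 3 9 * 1 +


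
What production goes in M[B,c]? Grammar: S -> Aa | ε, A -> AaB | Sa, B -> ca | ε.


For [B, c]: 'c' ∈ FIRST(ca)
Entry: B -> ca


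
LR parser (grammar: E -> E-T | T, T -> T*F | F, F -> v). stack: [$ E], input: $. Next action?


start symbol E on stack, input exhausted
Action: accept


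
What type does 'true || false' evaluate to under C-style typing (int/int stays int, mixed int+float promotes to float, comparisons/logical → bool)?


Operand types: bool || bool
Rule: logical operators take bool operands and yield bool
Result type: bool


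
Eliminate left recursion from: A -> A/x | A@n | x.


Left-recursive alternatives: A/x, A@n; non-recursive: x
Introduce A': A -> xA', A' -> /xA' | @nA' | ε


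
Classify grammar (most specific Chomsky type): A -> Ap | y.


Left-linear: every RHS is a terminal or one nonterminal followed by a terminal
Classification: Type 3 (Regular)


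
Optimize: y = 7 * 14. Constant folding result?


7 * 14 = 98 at compile time
Optimized: y = 98


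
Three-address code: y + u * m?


Break into single-operator statements:
t1 = u * m
t2 = y + t1


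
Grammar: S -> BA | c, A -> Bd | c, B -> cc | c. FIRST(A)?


Per alternative of A: FIRST(Bd) = {c}; FIRST(c) = {c}
FIRST(A) = {c}


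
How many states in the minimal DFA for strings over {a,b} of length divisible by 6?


Track length mod 6: states 0..5, accept at 0
Minimal DFA: 6 states


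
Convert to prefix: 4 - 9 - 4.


left-to-right (same/higher precedence on left): tree is (- (- 4 9) 4)
Prefix: - - 4 9 4


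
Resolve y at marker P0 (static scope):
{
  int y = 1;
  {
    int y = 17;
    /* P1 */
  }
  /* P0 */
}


y declared in the same block as P0
y = 1


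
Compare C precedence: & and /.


'/' is multiplicative (level 10); '&' is bitwise AND (level 5)
Higher level binds tighter
'/' has higher precedence than '&'


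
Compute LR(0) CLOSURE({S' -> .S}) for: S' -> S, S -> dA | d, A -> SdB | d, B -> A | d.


Start: S' -> .S
For each item with dot before a nonterminal B, add B -> .γ for every B-production
Closure: [S' -> .S, S -> .dA, S -> .d]


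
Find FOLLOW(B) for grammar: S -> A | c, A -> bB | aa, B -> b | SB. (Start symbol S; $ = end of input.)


$ ∈ FOLLOW(S). For each A -> αBβ: add FIRST(β)\{ε} to FOLLOW(B); if β nullable, add FOLLOW(A).
FOLLOW(B) = {$, a, b, c}


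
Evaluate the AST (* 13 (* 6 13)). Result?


Evaluate inner: (* 6 13) = 78
Evaluate root: (* 13 78) = 1014
Result: 1014


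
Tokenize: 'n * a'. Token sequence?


Scan left to right, longest-match per lexeme
Tokens: ID(n), OP(*), ID(a)


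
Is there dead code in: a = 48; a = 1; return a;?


first assignment to a is overwritten before any read
Dead: 'a = 48'


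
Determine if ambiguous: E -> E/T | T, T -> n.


precedence layered via separate nonterminal T: deterministic
Unambiguous


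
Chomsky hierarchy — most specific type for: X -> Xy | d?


Left-linear: every RHS is a terminal or one nonterminal followed by a terminal
Classification: Type 3 (Regular)


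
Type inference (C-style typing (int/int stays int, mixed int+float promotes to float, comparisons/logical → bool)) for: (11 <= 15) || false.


Operand types: bool || bool
Rule: logical operators take bool operands and yield bool
Result type: bool


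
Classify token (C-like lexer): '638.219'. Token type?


Pattern: digits with a decimal point
Type: FLOAT_LITERAL


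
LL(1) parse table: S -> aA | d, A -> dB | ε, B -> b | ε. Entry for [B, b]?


For [B, b]: 'b' ∈ FIRST(b)
Entry: B -> b


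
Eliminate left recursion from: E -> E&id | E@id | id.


Left-recursive alternatives: E&id, E@id; non-recursive: id
Introduce E': E -> idE', E' -> &idE' | @idE' | ε


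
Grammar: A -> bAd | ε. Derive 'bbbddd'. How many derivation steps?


Derivation: A => bAd => bbAdd => bbbAddd => bbbddd
Steps: 4


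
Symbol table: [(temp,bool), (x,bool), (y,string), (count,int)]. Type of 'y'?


Lookup 'y' → type string


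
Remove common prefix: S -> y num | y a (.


Common prefix: 'y'
Factored: S -> y S', S' -> num | a (


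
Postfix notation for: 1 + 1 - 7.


Left to right (same or higher precedence on left)
Postfix: 1 1 + 7 -


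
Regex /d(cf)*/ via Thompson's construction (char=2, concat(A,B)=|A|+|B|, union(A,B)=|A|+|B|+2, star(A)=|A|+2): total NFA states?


Syntax tree has 3 char leaf(s), 0 union(s), 1 star(s)
chars contribute 3×2 = 6; each union adds +2; each star adds +2
Total: 6 + 0 + 2 = 8 states


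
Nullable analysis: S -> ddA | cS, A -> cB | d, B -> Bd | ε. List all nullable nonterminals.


A nonterminal is nullable iff some alternative derives ε (directly, or every symbol in it is nullable)
Nullable: {B}


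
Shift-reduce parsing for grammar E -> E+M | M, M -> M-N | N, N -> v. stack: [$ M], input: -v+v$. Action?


shift '-' to continue M -> M-N
Action: shift


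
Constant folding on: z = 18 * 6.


18 * 6 = 108 at compile time
Optimized: z = 108


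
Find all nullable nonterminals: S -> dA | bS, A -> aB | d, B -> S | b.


A nonterminal is nullable iff some alternative derives ε (directly, or every symbol in it is nullable)
Nullable: {}


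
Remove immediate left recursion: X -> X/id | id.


Left-recursive alternatives: X/id; non-recursive: id
Introduce X': X -> idX', X' -> /idX' | ε


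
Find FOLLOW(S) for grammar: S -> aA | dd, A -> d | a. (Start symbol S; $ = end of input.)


$ ∈ FOLLOW(S). For each A -> αBβ: add FIRST(β)\{ε} to FOLLOW(B); if β nullable, add FOLLOW(A).
FOLLOW(S) = {$}


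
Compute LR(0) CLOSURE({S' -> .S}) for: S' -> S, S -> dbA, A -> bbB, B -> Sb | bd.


Start: S' -> .S
For each item with dot before a nonterminal B, add B -> .γ for every B-production
Closure: [S' -> .S, S -> .dbA]


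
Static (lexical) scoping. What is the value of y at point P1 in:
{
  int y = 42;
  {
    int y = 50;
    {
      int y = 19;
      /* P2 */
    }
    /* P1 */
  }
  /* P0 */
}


y declared in the same block as P1
y = 50


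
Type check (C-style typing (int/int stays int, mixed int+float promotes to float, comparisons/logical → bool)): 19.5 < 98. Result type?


Operand types: float < int
Rule: comparison yields bool
Result type: bool


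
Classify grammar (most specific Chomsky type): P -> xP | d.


Right-linear: every RHS is a terminal or a terminal followed by one nonterminal
Classification: Type 3 (Regular)


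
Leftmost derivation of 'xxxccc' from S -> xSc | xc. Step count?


Derivation: S => xSc => xxScc => xxxccc
Steps: 3


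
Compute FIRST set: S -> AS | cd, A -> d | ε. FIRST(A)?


Per alternative of A: FIRST(d) = {d}; FIRST(ε) = {ε}
FIRST(A) = {d, ε}


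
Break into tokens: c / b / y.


Scan left to right, longest-match per lexeme
Tokens: ID(c), OP(/), ID(b), OP(/), ID(y)


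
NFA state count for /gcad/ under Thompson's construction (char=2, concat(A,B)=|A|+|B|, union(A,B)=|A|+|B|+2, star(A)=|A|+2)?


Syntax tree has 4 char leaf(s), 0 union(s), 0 star(s)
chars contribute 4×2 = 8; each union adds +2; each star adds +2
Total: 8 + 0 + 0 = 8 states


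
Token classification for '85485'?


Pattern: digits only
Type: INTEGER_LITERAL


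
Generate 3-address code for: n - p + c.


Break into single-operator statements:
t1 = n - p
t2 = t1 + c


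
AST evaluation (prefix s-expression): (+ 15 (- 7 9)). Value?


Evaluate inner: (- 7 9) = -2
Evaluate root: (+ 15 -2) = 13
Result: 13


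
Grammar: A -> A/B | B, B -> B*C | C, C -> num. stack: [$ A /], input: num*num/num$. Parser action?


no handle ('A/' is not any RHS); shift 'num'
Action: shift


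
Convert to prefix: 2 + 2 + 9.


left-to-right (same/higher precedence on left): tree is (+ (+ 2 2) 9)
Prefix: + + 2 2 9


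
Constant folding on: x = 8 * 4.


8 * 4 = 32 at compile time
Optimized: x = 32


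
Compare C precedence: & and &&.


'&' is bitwise AND (level 5); '&&' is logical AND (level 2)
Higher level binds tighter
'&' has higher precedence than '&&'


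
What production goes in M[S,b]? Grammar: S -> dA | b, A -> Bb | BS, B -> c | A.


For [S, b]: 'b' ∈ FIRST(b)
Entry: S -> b


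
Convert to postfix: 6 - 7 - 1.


Left to right (same or higher precedence on left)
Postfix: 6 7 - 1 -


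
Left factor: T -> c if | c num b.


Common prefix: 'c'
Factored: T -> c T', T' -> if | num b


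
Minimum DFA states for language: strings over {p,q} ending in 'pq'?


Track the longest suffix of input matching a prefix of 'pq': 3 classes (prefixes of length 0..2)
Minimal DFA: 3 states


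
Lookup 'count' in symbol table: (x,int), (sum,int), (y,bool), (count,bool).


Lookup 'count' → type bool


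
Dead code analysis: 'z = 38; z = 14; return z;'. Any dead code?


first assignment to z is overwritten before any read
Dead: 'z = 38'


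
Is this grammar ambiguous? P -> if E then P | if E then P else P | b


dangling else: 'if E then if E then b else b' parses two ways
Ambiguous


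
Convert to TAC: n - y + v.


Break into single-operator statements:
t1 = n - y
t2 = t1 + v


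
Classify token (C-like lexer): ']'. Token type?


Pattern: delimiter/punctuation
Type: PUNCTUATION


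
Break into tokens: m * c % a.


Scan left to right, longest-match per lexeme
Tokens: ID(m), OP(*), ID(c), OP(%), ID(a)


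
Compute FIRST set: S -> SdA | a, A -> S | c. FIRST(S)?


Per alternative of S: FIRST(SdA) = {a}; FIRST(a) = {a}
FIRST(S) = {a}


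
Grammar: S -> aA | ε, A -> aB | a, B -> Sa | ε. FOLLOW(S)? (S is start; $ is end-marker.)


$ ∈ FOLLOW(S). For each A -> αBβ: add FIRST(β)\{ε} to FOLLOW(B); if β nullable, add FOLLOW(A).
FOLLOW(S) = {$, a}


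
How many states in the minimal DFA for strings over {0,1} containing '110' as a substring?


KMP-style automaton: 3 progress states + 1 absorbing accept = 4
Minimal DFA: 4 states


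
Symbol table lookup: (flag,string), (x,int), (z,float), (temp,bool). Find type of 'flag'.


Lookup 'flag' → type string


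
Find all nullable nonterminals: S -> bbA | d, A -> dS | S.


A nonterminal is nullable iff some alternative derives ε (directly, or every symbol in it is nullable)
Nullable: {}


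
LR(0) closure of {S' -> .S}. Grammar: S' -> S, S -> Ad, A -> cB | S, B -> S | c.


Start: S' -> .S
For each item with dot before a nonterminal B, add B -> .γ for every B-production
Closure: [S' -> .S, S -> .Ad, A -> .cB, A -> .S]


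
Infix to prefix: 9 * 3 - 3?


left-to-right (same/higher precedence on left): tree is (- (* 9 3) 3)
Prefix: - * 9 3 3


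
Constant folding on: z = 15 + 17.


15 + 17 = 32 at compile time
Optimized: z = 32


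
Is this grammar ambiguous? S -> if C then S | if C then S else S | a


dangling else: 'if C then if C then a else a' parses two ways
Ambiguous


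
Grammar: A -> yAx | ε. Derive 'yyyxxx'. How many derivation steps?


Derivation: A => yAx => yyAxx => yyyAxxx => yyyxxx
Steps: 4


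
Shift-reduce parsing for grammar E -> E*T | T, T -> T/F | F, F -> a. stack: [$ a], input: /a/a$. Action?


'a' on top is the handle for F -> a
Action: reduce (F -> a)


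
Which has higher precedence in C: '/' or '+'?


'/' is multiplicative (level 10); '+' is additive (level 9)
Higher level binds tighter
'/' has higher precedence than '+'


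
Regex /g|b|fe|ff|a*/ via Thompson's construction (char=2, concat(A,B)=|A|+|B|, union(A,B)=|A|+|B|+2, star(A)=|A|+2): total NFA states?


Syntax tree has 7 char leaf(s), 4 union(s), 1 star(s)
chars contribute 7×2 = 14; each union adds +2; each star adds +2
Total: 14 + 8 + 2 = 24 states


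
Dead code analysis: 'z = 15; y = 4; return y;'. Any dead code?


z is assigned but never read
Dead: 'z = 15'


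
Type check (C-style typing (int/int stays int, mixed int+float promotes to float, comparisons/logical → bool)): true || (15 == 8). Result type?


Operand types: bool || bool
Rule: logical operators take bool operands and yield bool
Result type: bool


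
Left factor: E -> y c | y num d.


Common prefix: 'y'
Factored: E -> y E', E' -> c | num d


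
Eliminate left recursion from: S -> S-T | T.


Left-recursive alternatives: S-T; non-recursive: T
Introduce S': S -> TS', S' -> -TS' | ε


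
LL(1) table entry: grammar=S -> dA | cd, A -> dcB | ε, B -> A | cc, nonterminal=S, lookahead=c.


For [S, c]: 'c' ∈ FIRST(cd)
Entry: S -> cd


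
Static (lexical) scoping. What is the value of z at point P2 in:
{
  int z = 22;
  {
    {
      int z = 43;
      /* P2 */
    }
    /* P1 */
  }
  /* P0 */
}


z declared in the same block as P2
z = 43


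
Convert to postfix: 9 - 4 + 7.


Left to right (same or higher precedence on left)
Postfix: 9 4 - 7 +


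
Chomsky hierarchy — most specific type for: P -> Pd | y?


Left-linear: every RHS is a terminal or one nonterminal followed by a terminal
Classification: Type 3 (Regular)


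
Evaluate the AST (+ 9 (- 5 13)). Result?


Evaluate inner: (- 5 13) = -8
Evaluate root: (+ 9 -8) = 1
Result: 1


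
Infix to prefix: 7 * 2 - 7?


left-to-right (same/higher precedence on left): tree is (- (* 7 2) 7)
Prefix: - * 7 2 7


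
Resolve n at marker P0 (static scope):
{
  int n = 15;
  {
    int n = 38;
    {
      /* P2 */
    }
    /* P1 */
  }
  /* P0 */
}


n declared in the same block as P0
n = 15


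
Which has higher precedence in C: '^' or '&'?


'&' is bitwise AND (level 5); '^' is bitwise XOR (level 4)
Higher level binds tighter
'&' has higher precedence than '^'


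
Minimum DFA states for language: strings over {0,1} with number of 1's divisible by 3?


Track (count of 1) mod 3: states 0..2, accept at 0
Minimal DFA: 3 states


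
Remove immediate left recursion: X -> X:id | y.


Left-recursive alternatives: X:id; non-recursive: y
Introduce X': X -> yX', X' -> :idX' | ε


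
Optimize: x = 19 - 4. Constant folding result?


19 - 4 = 15 at compile time
Optimized: x = 15


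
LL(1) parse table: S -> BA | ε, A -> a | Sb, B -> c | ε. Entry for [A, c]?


For [A, c]: 'c' ∈ FIRST(Sb)
Entry: A -> Sb


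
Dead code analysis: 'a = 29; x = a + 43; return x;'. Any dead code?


a is read by x's definition; x is returned
No dead code


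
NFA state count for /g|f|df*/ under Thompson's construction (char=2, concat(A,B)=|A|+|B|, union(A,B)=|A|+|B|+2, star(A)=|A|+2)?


Syntax tree has 4 char leaf(s), 2 union(s), 1 star(s)
chars contribute 4×2 = 8; each union adds +2; each star adds +2
Total: 8 + 4 + 2 = 14 states


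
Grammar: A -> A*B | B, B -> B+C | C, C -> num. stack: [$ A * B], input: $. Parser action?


handle 'A*B' on top; lookahead ∈ FOLLOW(A) = {*, $}
Action: reduce (A -> A*B)


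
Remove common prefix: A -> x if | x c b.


Common prefix: 'x'
Factored: A -> x A', A' -> if | c b


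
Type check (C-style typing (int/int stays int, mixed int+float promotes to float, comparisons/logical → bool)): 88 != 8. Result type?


Operand types: int != int
Rule: comparison yields bool
Result type: bool


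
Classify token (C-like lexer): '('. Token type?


Pattern: delimiter/punctuation
Type: PUNCTUATION


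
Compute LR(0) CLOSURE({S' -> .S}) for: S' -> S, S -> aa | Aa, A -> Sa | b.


Start: S' -> .S
For each item with dot before a nonterminal B, add B -> .γ for every B-production
Closure: [S' -> .S, S -> .aa, S -> .Aa, A -> .Sa, A -> .b]


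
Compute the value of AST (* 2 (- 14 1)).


Evaluate inner: (- 14 1) = 13
Evaluate root: (* 2 13) = 26
Result: 26


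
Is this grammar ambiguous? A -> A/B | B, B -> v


precedence layered via separate nonterminal B: deterministic
Unambiguous


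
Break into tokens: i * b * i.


Scan left to right, longest-match per lexeme
Tokens: ID(i), OP(*), ID(b), OP(*), ID(i)


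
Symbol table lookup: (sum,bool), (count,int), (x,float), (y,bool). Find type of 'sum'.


Lookup 'sum' → type bool


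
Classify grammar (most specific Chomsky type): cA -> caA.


LHS has context (more than one symbol) and |LHS| ≤ |RHS|
Classification: Type 1 (Context-Sensitive)


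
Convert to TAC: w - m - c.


Break into single-operator statements:
t1 = w - m
t2 = t1 - c


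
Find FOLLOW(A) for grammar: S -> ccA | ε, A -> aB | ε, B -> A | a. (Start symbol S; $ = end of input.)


$ ∈ FOLLOW(S). For each A -> αBβ: add FIRST(β)\{ε} to FOLLOW(B); if β nullable, add FOLLOW(A).
FOLLOW(A) = {$}


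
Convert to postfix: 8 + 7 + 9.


Left to right (same or higher precedence on left)
Postfix: 8 7 + 9 +


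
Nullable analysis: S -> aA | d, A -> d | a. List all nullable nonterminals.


A nonterminal is nullable iff some alternative derives ε (directly, or every symbol in it is nullable)
Nullable: {}


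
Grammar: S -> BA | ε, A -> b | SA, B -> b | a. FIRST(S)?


Per alternative of S: FIRST(BA) = {a, b}; FIRST(ε) = {ε}
FIRST(S) = {a, b, ε}


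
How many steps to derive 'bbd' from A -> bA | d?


Derivation: A => bA => bbA => bbd
Steps: 3


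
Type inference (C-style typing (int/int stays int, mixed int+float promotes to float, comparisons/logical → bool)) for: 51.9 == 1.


Operand types: float == int
Rule: comparison yields bool
Result type: bool


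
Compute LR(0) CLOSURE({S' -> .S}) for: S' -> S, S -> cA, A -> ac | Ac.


Start: S' -> .S
For each item with dot before a nonterminal B, add B -> .γ for every B-production
Closure: [S' -> .S, S -> .cA]


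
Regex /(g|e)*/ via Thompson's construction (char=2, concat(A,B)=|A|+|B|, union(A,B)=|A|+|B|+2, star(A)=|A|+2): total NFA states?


Syntax tree has 2 char leaf(s), 1 union(s), 1 star(s)
chars contribute 2×2 = 4; each union adds +2; each star adds +2
Total: 4 + 2 + 2 = 8 states


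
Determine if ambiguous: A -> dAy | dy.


balanced d^n…y^n: each string has a unique parse
Unambiguous


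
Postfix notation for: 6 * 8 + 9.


Left to right (same or higher precedence on left)
Postfix: 6 8 * 9 +


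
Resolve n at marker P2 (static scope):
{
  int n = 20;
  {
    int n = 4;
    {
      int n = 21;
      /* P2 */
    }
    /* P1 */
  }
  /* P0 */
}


n declared in the same block as P2
n = 21


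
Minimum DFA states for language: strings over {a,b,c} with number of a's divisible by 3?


Track (count of a) mod 3: states 0..2, accept at 0
Minimal DFA: 3 states


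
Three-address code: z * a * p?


Break into single-operator statements:
t1 = z * a
t2 = t1 * p


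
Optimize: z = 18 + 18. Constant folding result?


18 + 18 = 36 at compile time
Optimized: z = 36


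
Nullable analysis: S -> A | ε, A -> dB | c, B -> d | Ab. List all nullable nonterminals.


A nonterminal is nullable iff some alternative derives ε (directly, or every symbol in it is nullable)
Nullable: {S}


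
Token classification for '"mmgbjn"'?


Pattern: double-quoted sequence
Type: STRING_LITERAL


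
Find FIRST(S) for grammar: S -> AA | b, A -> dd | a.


Per alternative of S: FIRST(AA) = {a, d}; FIRST(b) = {b}
FIRST(S) = {a, b, d}


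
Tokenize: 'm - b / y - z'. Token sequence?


Scan left to right, longest-match per lexeme
Tokens: ID(m), OP(-), ID(b), OP(/), ID(y), OP(-), ID(z)


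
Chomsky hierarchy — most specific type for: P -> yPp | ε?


Single nonterminal LHS, but y^n p^n is not regular
Classification: Type 2 (Context-Free)


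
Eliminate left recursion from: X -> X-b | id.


Left-recursive alternatives: X-b; non-recursive: id
Introduce X': X -> idX', X' -> -bX' | ε


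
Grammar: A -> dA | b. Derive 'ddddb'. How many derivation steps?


Derivation: A => dA => ddA => dddA => ddddA => ddddb
Steps: 5


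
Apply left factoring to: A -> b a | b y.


Common prefix: 'b'
Factored: A -> b A', A' -> a | y


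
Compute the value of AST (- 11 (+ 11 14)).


Evaluate inner: (+ 11 14) = 25
Evaluate root: (- 11 25) = -14
Result: -14


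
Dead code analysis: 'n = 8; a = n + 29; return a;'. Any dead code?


n is read by a's definition; a is returned
No dead code


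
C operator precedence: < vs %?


'%' is multiplicative (level 10); '<' is relational (level 7)
Higher level binds tighter
'%' has higher precedence than '<'


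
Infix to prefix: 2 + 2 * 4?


'*' binds tighter: tree is (+ 2 (* 2 4))
Prefix: + 2 * 2 4


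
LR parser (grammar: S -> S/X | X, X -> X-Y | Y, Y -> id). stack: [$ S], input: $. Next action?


start symbol S on stack, input exhausted
Action: accept


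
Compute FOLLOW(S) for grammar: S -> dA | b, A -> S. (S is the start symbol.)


$ ∈ FOLLOW(S). For each A -> αBβ: add FIRST(β)\{ε} to FOLLOW(B); if β nullable, add FOLLOW(A).
FOLLOW(S) = {$}


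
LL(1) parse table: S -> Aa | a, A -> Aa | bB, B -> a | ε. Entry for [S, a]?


For [S, a]: 'a' ∈ FIRST(a)
Entry: S -> a


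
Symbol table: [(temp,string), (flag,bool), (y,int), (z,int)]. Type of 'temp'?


Lookup 'temp' → type string


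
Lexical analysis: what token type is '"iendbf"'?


Pattern: double-quoted sequence
Type: STRING_LITERAL


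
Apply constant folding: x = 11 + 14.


11 + 14 = 25 at compile time
Optimized: x = 25


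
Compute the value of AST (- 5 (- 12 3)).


Evaluate inner: (- 12 3) = 9
Evaluate root: (- 5 9) = -4
Result: -4


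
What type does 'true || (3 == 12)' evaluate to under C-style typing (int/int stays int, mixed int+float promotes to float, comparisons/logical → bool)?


Operand types: bool || bool
Rule: logical operators take bool operands and yield bool
Result type: bool


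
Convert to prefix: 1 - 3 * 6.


'*' binds tighter: tree is (- 1 (* 3 6))
Prefix: - 1 * 3 6


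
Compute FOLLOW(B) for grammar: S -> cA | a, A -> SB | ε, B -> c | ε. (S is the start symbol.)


$ ∈ FOLLOW(S). For each A -> αBβ: add FIRST(β)\{ε} to FOLLOW(B); if β nullable, add FOLLOW(A).
FOLLOW(B) = {$, c}


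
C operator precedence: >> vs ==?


'>>' is shift (level 8); '==' is equality (level 6)
Higher level binds tighter
'>>' has higher precedence than '=='


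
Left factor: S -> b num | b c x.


Common prefix: 'b'
Factored: S -> b S', S' -> num | c x


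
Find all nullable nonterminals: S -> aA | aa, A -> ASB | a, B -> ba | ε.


A nonterminal is nullable iff some alternative derives ε (directly, or every symbol in it is nullable)
Nullable: {B}


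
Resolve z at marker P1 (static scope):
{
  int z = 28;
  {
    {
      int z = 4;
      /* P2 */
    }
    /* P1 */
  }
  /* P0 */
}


P1's block does not declare z; resolves to the enclosing declaration at depth 0
z = 28


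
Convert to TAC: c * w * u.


Break into single-operator statements:
t1 = c * w
t2 = t1 * u


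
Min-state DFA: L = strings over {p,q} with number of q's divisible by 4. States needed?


Track (count of q) mod 4: states 0..3, accept at 0
Minimal DFA: 4 states


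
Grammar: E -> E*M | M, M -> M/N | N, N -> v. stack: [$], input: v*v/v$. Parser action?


no handle on stack; shift 'v'
Action: shift


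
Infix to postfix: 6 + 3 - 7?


Left to right (same or higher precedence on left)
Postfix: 6 3 + 7 -


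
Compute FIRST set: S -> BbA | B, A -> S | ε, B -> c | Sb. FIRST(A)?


Per alternative of A: FIRST(S) = {c}; FIRST(ε) = {ε}
FIRST(A) = {c, ε}


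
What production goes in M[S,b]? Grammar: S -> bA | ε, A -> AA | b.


For [S, b]: 'b' ∈ FIRST(bA)
Entry: S -> bA


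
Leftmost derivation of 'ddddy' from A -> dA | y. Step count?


Derivation: A => dA => ddA => dddA => ddddA => ddddy
Steps: 5


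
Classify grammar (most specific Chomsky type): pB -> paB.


LHS has context (more than one symbol) and |LHS| ≤ |RHS|
Classification: Type 1 (Context-Sensitive)


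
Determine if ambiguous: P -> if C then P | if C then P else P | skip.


dangling else: 'if C then if C then skip else skip' parses two ways
Ambiguous


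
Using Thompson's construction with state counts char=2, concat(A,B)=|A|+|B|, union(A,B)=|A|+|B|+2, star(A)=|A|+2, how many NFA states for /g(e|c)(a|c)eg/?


Syntax tree has 7 char leaf(s), 2 union(s), 0 star(s)
chars contribute 7×2 = 14; each union adds +2; each star adds +2
Total: 14 + 4 + 0 = 18 states


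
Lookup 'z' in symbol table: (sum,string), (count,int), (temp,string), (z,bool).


Lookup 'z' → type bool


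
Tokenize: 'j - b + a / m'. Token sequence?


Scan left to right, longest-match per lexeme
Tokens: ID(j), OP(-), ID(b), OP(+), ID(a), OP(/), ID(m)


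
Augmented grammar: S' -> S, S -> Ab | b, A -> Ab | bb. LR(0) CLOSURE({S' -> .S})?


Start: S' -> .S
For each item with dot before a nonterminal B, add B -> .γ for every B-production
Closure: [S' -> .S, S -> .Ab, S -> .b, A -> .Ab, A -> .bb]


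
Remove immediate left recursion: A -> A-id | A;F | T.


Left-recursive alternatives: A-id, A;F; non-recursive: T
Introduce A': A -> TA', A' -> -idA' | ;FA' | ε


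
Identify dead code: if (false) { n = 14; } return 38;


condition is constant false, so the whole block is unreachable
Dead: 'if (false) { n = 14; }'


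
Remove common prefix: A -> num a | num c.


Common prefix: 'num'
Factored: A -> num A', A' -> a | c


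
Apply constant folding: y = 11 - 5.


11 - 5 = 6 at compile time
Optimized: y = 6


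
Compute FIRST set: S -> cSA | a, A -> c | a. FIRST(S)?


Per alternative of S: FIRST(cSA) = {c}; FIRST(a) = {a}
FIRST(S) = {a, c}


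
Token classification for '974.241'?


Pattern: digits with a decimal point
Type: FLOAT_LITERAL
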